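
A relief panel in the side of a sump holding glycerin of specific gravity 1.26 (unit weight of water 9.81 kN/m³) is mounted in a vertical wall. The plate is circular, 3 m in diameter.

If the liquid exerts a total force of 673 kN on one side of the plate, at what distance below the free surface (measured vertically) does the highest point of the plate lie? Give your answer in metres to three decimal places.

γ = 1.26 × 9.81 = 12.3606 kN/m³.
A = π(1.5)² = 7.06858 m².
From F = γ·h_c·A, the centroid depth is h_c = 673/(12.3606 × 7.06858) = 7.70271 m.
The centroid is at the centre, 1.5 m below the top of the plate, so the highest point sits at h_top = 7.70271 − 1.5 = 6.20271 m below the surface.

d_top ≈ 6.203 m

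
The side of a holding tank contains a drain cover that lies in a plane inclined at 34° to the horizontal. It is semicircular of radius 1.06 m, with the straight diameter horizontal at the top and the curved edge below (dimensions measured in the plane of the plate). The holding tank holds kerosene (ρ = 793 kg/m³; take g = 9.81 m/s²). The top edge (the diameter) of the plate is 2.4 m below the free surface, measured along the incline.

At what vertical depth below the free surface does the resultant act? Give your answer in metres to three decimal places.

γ = ρg = 793 × 9.81 / 1000 = 7.77933 kN/m³.
Let θ = 34° be the plate's angle to the horizontal; measure y along the incline from where the plane meets the free surface. Vertical depth h = y·sinθ with sinθ = 0.559193.
The centroid of a semicircle lies 4r/(3π) = 0.449878 m from the diameter, here below the top edge, so y_c = 2.4 + 0.449878 = 2.84988 m and h_c = 2.84988 × 0.559193 = 1.59363 m.
A = πr²/2 = π × 1.06²/2 = 1.76495 m².
Resultant F = γ·h_c·A = 7.77933 × 1.59363 × 1.76495 = 21.8807 kN.
I_c = (π/8 − 8/(9π))·r⁴ = 0.109757 × 1.06⁴ = 0.138566 m⁴.
Centre of pressure: y_p = y_c + I_c/(y_c·A) = 2.84988 + 0.138566/(2.84988 × 1.76495) = 2.84988 + 0.0275485 = 2.87743 m along the plane.
Vertically, h_p = y_p·sinθ = 2.87743 × 0.559193 = 1.60904 m.

h_p = 1.609 m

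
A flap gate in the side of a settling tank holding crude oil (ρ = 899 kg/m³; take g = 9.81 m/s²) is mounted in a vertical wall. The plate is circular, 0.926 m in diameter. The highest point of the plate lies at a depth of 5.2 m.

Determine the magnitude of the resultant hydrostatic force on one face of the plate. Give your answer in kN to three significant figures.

F ≈ 33.6 kN

γ = ρg = 899 × 9.81 / 1000 = 8.81919 kN/m³.
The centroid is at the centre, 0.463 m below the top of the plate, so the centroid depth is h_c = 5.2 + 0.463 = 5.663 m.
A = π(0.463)² = 0.67346 m².
Resultant F = γ·h_c·A = 8.81919 × 5.663 × 0.67346 = 33.6347 kN.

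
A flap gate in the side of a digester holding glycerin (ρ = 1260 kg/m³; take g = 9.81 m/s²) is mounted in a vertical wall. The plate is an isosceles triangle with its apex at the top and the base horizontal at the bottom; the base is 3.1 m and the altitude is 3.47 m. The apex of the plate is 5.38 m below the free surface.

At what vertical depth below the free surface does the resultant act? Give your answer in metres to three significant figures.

γ = ρg = 1260 × 9.81 / 1000 = 12.3606 kN/m³.
With the apex up, the centroid sits 2h/3 = 2 × 3.47/3 = 2.31333 m below the apex, so the centroid depth is h_c = 5.38 + 2.31333 = 7.69333 m.
A = ½ × 3.1 × 3.47 = 5.3785 m².
Resultant F = γ·h_c·A = 12.3606 × 7.69333 × 5.3785 = 511.464 kN.
I_c = b·h³/36 = 3.1 × 3.47³/36 = 3.59789 m⁴.
Centre of pressure: y_p = y_c + I_c/(y_c·A) = 7.69333 + 3.59789/(7.69333 × 5.3785) = 7.69333 + 0.0869506 = 7.78028 m along the plane.

h_p = 7.78 m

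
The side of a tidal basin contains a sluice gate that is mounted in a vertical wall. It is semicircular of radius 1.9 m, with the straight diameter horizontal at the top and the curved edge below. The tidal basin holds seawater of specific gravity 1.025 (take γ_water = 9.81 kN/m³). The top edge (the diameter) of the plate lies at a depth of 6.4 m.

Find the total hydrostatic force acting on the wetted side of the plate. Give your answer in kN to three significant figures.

γ = 1.025 × 9.81 = 10.05525 kN/m³.
The centroid of a semicircle lies 4r/(3π) = 0.806385 m from the diameter, here below the top edge, so the centroid depth is h_c = 6.4 + 0.806385 = 7.20639 m.
A = πr²/2 = π × 1.9²/2 = 5.67057 m².
Resultant F = γ·h_c·A = 10.05525 × 7.20639 × 5.67057 = 410.901 kN.

F ≈ 411 kN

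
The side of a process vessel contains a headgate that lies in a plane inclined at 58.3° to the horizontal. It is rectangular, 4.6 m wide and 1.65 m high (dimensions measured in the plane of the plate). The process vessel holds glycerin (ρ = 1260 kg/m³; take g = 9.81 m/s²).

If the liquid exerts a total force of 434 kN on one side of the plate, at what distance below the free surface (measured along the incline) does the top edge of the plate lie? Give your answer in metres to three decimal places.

γ = ρg = 1260 × 9.81 / 1000 = 12.3606 kN/m³.
A = 4.6 × 1.65 = 7.59 m².
From F = γ·h_c·A, the centroid depth is h_c = 434/(12.3606 × 7.59) = 4.62603 m.
Let θ = 58.3° be the plate's angle to the horizontal; measure y along the incline from where the plane meets the free surface. Vertical depth h = y·sinθ with sinθ = 0.850811.
Along the incline, y_c = h_c/sinθ = 4.62603/0.850811 = 5.4372 m.
The centroid lies 1.65/2 = 0.825 m below the top edge, so the top edge sits at y_top = 5.4372 − 0.825 = 4.6122 m along the incline.

y_top ≈ 4.612 m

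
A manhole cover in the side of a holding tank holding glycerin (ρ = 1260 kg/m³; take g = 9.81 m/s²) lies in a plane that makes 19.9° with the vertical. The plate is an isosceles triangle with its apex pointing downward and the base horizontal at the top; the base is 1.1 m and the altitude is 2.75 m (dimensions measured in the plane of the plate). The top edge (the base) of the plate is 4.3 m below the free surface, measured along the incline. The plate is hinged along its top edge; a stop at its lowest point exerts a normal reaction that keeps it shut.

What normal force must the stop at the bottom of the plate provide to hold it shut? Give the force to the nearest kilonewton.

P ≈ 33 kN

γ = ρg = 1260 × 9.81 / 1000 = 12.3606 kN/m³.
The plate makes 19.9° with the vertical, i.e. θ = 90° − 19.9° = 70.1° to the horizontal. Measuring y along the incline from the free-surface line, vertical depth h = y·sinθ with sinθ = 0.940288.
With the apex down, the centroid sits h/3 = 2.75/3 = 0.916667 m below the base (the top edge), so y_c = 4.3 + 0.916667 = 5.21667 m and h_c = 5.21667 × 0.940288 = 4.90517 m.
A = ½ × 1.1 × 2.75 = 1.5125 m².
Resultant F = γ·h_c·A = 12.3606 × 4.90517 × 1.5125 = 91.7042 kN.
I_c = b·h³/36 = 1.1 × 2.75³/36 = 0.63546 m⁴.
Centre of pressure: y_p = y_c + I_c/(y_c·A) = 5.21667 + 0.63546/(5.21667 × 1.5125) = 5.21667 + 0.0805377 = 5.29721 m along the plane.
The resultant acts 0.916667 + 0.0805377 = 0.997205 m (along the plate) below the hinge at the top edge, so the moment about the hinge is M = F × 0.997205 = 91.7042 × 0.997205 = 91.4479 kN·m.
A normal force at the bottom, 2.75 m from the hinge, must supply this moment: P = 91.4479/2.75 = 33.2538 kN.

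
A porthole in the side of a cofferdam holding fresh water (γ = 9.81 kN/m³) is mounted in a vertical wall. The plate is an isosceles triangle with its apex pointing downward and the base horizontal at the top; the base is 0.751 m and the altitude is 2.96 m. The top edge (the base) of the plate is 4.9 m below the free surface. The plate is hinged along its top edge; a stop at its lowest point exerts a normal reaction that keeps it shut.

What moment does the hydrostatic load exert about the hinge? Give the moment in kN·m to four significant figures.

γ = 9.81 kN/m³.
With the apex down, the centroid sits h/3 = 2.96/3 = 0.986667 m below the base (the top edge), so the centroid depth is h_c = 4.9 + 0.986667 = 5.88667 m.
A = ½ × 0.751 × 2.96 = 1.11148 m².
Resultant F = γ·h_c·A = 9.81 × 5.88667 × 1.11148 = 64.186 kN.
I_c = b·h³/36 = 0.751 × 2.96³/36 = 0.541019 m⁴.
Centre of pressure: y_p = y_c + I_c/(y_c·A) = 5.88667 + 0.541019/(5.88667 × 1.11148) = 5.88667 + 0.0826877 = 5.96936 m along the plane.
The resultant acts 0.986667 + 0.0826877 = 1.06935 m (along the plate) below the hinge at the top edge, so the moment about the hinge is M = F × 1.06935 = 64.186 × 1.06935 = 68.6373 kN·m.

M ≈ 68.64 kN·m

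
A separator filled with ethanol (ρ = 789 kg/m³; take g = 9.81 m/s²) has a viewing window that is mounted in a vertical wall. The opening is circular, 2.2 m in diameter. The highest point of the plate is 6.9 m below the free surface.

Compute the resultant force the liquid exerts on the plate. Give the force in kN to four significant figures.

γ = ρg = 789 × 9.81 / 1000 = 7.74009 kN/m³.
The centroid is at the centre, 1.1 m below the top of the plate, so the centroid depth is h_c = 6.9 + 1.1 = 8 m.
A = π(1.1)² = 3.80133 m².
Resultant F = γ·h_c·A = 7.74009 × 8 × 3.80133 = 235.381 kN.

F ≈ 235.4 kN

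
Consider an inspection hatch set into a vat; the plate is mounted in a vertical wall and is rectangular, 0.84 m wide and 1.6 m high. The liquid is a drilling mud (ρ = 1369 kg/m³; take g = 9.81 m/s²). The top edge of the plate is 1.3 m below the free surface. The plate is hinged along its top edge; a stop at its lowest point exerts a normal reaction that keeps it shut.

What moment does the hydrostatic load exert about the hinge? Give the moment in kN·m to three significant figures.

γ = ρg = 1369 × 9.81 / 1000 = 13.42989 kN/m³.
The centroid lies 1.6/2 = 0.8 m below the top edge, so the centroid depth is h_c = 1.3 + 0.8 = 2.1 m.
A = 0.84 × 1.6 = 1.344 m².
Resultant F = γ·h_c·A = 13.42989 × 2.1 × 1.344 = 37.9045 kN.
I_c = b·h³/12 = 0.84 × 1.6³/12 = 0.28672 m⁴.
Centre of pressure: y_p = y_c + I_c/(y_c·A) = 2.1 + 0.28672/(2.1 × 1.344) = 2.1 + 0.101587 = 2.20159 m along the plane.
The resultant acts 0.8 + 0.101587 = 0.901587 m (along the plate) below the hinge at the top edge, so the moment about the hinge is M = F × 0.901587 = 37.9045 × 0.901587 = 34.1742 kN·m.

M ≈ 34.2 kN·m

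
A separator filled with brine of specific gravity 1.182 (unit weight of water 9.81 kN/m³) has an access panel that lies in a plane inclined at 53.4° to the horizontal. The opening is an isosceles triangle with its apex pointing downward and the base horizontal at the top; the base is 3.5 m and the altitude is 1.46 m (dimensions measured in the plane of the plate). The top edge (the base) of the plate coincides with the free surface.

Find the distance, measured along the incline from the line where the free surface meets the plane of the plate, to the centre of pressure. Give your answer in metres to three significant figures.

γ = 1.182 × 9.81 = 11.59542 kN/m³.
Let θ = 53.4° be the plate's angle to the horizontal; measure y along the incline from where the plane meets the free surface. Vertical depth h = y·sinθ with sinθ = 0.802817.
With the apex down, the centroid sits h/3 = 1.46/3 = 0.486667 m below the base (the top edge), so y_c = 0.486667 m and h_c = 0.486667 × 0.802817 = 0.390705 m.
A = ½ × 3.5 × 1.46 = 2.555 m².
Resultant F = γ·h_c·A = 11.59542 × 0.390705 × 2.555 = 11.5751 kN.
I_c = b·h³/36 = 3.5 × 1.46³/36 = 0.302569 m⁴.
Centre of pressure: y_p = y_c + I_c/(y_c·A) = 0.486667 + 0.302569/(0.486667 × 2.555) = 0.486667 + 0.243333 = 0.73 m along the plane.

y_p = 0.730 m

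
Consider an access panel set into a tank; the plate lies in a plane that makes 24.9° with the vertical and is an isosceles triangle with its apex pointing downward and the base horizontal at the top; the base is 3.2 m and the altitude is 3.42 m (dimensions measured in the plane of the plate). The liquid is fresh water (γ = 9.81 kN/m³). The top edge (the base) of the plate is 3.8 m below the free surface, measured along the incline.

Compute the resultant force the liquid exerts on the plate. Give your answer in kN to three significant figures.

F ≈ 241 kN

γ = 9.81 kN/m³.
The plate makes 24.9° with the vertical, i.e. θ = 90° − 24.9° = 65.1° to the horizontal. Measuring y along the incline from the free-surface line, vertical depth h = y·sinθ with sinθ = 0.907044.
With the apex down, the centroid sits h/3 = 3.42/3 = 1.14 m below the base (the top edge), so y_c = 3.8 + 1.14 = 4.94 m and h_c = 4.94 × 0.907044 = 4.4808 m.
A = ½ × 3.2 × 3.42 = 5.472 m².
Resultant F = γ·h_c·A = 9.81 × 4.4808 × 5.472 = 240.531 kN.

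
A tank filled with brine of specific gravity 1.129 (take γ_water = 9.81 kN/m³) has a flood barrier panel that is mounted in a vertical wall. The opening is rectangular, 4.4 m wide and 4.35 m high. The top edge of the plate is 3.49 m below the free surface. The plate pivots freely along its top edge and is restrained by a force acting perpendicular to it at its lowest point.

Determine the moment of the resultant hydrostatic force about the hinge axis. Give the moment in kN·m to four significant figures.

M ≈ 2946 kN·m

γ = 1.129 × 9.81 = 11.07549 kN/m³.
The centroid lies 4.35/2 = 2.175 m below the top edge, so the centroid depth is h_c = 3.49 + 2.175 = 5.665 m.
A = 4.4 × 4.35 = 19.14 m².
Resultant F = γ·h_c·A = 11.07549 × 5.665 × 19.14 = 1200.89 kN.
I_c = b·h³/12 = 4.4 × 4.35³/12 = 30.1814 m⁴.
Centre of pressure: y_p = y_c + I_c/(y_c·A) = 5.665 + 30.1814/(5.665 × 19.14) = 5.665 + 0.278354 = 5.94335 m along the plane.
The resultant acts 2.175 + 0.278354 = 2.45335 m (along the plate) below the hinge at the top edge, so the moment about the hinge is M = F × 2.45335 = 1200.89 × 2.45335 = 2946.2 kN·m.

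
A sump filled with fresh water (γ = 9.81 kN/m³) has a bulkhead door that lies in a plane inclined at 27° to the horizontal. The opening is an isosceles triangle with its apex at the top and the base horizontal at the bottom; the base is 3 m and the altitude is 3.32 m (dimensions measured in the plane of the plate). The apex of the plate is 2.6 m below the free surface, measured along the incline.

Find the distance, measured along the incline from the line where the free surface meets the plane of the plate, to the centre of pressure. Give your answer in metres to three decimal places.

y_p = 4.941 m

γ = 9.81 kN/m³.
Let θ = 27° be the plate's angle to the horizontal; measure y along the incline from where the plane meets the free surface. Vertical depth h = y·sinθ with sinθ = 0.453990.
With the apex up, the centroid sits 2h/3 = 2 × 3.32/3 = 2.21333 m below the apex, so y_c = 2.6 + 2.21333 = 4.81333 m and h_c = 4.81333 × 0.453990 = 2.1852 m.
A = ½ × 3 × 3.32 = 4.98 m².
Resultant F = γ·h_c·A = 9.81 × 2.1852 × 4.98 = 106.755 kN.
I_c = b·h³/36 = 3 × 3.32³/36 = 3.04953 m⁴.
Centre of pressure: y_p = y_c + I_c/(y_c·A) = 4.81333 + 3.04953/(4.81333 × 4.98) = 4.81333 + 0.127221 = 4.94055 m along the plane.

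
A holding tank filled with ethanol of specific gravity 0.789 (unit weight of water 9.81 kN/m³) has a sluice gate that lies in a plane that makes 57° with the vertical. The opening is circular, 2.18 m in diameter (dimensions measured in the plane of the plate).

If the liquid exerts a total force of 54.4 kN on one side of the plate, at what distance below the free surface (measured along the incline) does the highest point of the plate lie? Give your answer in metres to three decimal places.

γ = 0.789 × 9.81 = 7.74009 kN/m³.
A = π(1.09)² = 3.73253 m².
From F = γ·h_c·A, the centroid depth is h_c = 54.4/(7.74009 × 3.73253) = 1.883 m.
The plate makes 57° with the vertical, i.e. θ = 90° − 57° = 33° to the horizontal. Measuring y along the incline from the free-surface line, vertical depth h = y·sinθ with sinθ = 0.544639.
Along the incline, y_c = h_c/sinθ = 1.883/0.544639 = 3.45734 m.
The centroid is at the centre, 1.09 m below the top of the plate, so the highest point sits at y_top = 3.45734 − 1.09 = 2.36734 m along the incline.

y_top ≈ 2.367 m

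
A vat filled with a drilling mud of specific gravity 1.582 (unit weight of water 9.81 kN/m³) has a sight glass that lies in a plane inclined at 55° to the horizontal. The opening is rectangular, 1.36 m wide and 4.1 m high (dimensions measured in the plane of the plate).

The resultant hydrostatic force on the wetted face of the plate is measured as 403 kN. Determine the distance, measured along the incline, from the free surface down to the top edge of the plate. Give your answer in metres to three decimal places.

y_top ≈ 3.635 m

γ = 1.582 × 9.81 = 15.51942 kN/m³.
A = 1.36 × 4.1 = 5.576 m².
From F = γ·h_c·A, the centroid depth is h_c = 403/(15.51942 × 5.576) = 4.65701 m.
Let θ = 55° be the plate's angle to the horizontal; measure y along the incline from where the plane meets the free surface. Vertical depth h = y·sinθ with sinθ = 0.819152.
Along the incline, y_c = h_c/sinθ = 4.65701/0.819152 = 5.68516 m.
The centroid lies 4.1/2 = 2.05 m below the top edge, so the top edge sits at y_top = 5.68516 − 2.05 = 3.63516 m along the incline.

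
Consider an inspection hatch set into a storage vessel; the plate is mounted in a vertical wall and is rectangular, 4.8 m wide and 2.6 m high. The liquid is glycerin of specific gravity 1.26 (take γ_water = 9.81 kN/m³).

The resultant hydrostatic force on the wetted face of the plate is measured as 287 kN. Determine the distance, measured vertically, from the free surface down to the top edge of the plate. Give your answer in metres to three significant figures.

d_top ≈ 0.560 m

γ = 1.26 × 9.81 = 12.3606 kN/m³.
A = 4.8 × 2.6 = 12.48 m².
From F = γ·h_c·A, the centroid depth is h_c = 287/(12.3606 × 12.48) = 1.86049 m.
The centroid lies 2.6/2 = 1.3 m below the top edge, so the top edge sits at h_top = 1.86049 − 1.3 = 0.56049 m below the surface.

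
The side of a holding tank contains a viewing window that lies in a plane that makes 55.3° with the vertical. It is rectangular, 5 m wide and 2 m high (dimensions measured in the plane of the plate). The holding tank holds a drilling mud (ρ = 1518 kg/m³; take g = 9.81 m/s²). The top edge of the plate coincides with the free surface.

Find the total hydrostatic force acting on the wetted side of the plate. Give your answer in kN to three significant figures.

F ≈ 84.8 kN

γ = ρg = 1518 × 9.81 / 1000 = 14.89158 kN/m³.
The plate makes 55.3° with the vertical, i.e. θ = 90° − 55.3° = 34.7° to the horizontal. Measuring y along the incline from the free-surface line, vertical depth h = y·sinθ with sinθ = 0.569280.
The centroid lies 2/2 = 1 m below the top edge, so y_c = 1 m and h_c = 1 × 0.569280 = 0.56928 m.
A = 5 × 2 = 10 m².
Resultant F = γ·h_c·A = 14.89158 × 0.56928 × 10 = 84.7748 kN.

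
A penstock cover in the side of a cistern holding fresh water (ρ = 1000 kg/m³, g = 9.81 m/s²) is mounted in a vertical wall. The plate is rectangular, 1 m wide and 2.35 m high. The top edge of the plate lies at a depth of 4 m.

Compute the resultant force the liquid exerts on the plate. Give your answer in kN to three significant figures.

γ = ρg = 1000 × 9.81 = 9810 N/m³ = 9.81 kN/m³.
The centroid lies 2.35/2 = 1.175 m below the top edge, so the centroid depth is h_c = 4 + 1.175 = 5.175 m.
A = 1 × 2.35 = 2.35 m².
Resultant F = γ·h_c·A = 9.81 × 5.175 × 2.35 = 119.302 kN.

F ≈ 119 kN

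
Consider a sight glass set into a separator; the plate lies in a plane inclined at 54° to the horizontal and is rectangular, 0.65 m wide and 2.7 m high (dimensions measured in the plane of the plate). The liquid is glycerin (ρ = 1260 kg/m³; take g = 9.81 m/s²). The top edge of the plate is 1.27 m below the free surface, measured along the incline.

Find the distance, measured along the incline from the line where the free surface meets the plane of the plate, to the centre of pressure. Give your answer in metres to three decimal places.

y_p = 2.852 m

γ = ρg = 1260 × 9.81 / 1000 = 12.3606 kN/m³.
Let θ = 54° be the plate's angle to the horizontal; measure y along the incline from where the plane meets the free surface. Vertical depth h = y·sinθ with sinθ = 0.809017.
The centroid lies 2.7/2 = 1.35 m below the top edge, so y_c = 1.27 + 1.35 = 2.62 m and h_c = 2.62 × 0.809017 = 2.11962 m.
A = 0.65 × 2.7 = 1.755 m².
Resultant F = γ·h_c·A = 12.3606 × 2.11962 × 1.755 = 45.9806 kN.
I_c = b·h³/12 = 0.65 × 2.7³/12 = 1.06616 m⁴.
Centre of pressure: y_p = y_c + I_c/(y_c·A) = 2.62 + 1.06616/(2.62 × 1.755) = 2.62 + 0.23187 = 2.85187 m along the plane.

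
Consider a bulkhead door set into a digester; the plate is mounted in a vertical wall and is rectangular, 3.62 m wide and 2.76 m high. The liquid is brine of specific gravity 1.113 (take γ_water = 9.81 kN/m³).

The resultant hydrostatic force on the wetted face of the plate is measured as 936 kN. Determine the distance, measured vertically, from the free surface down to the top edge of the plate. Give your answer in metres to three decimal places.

d_top ≈ 7.200 m

γ = 1.113 × 9.81 = 10.91853 kN/m³.
A = 3.62 × 2.76 = 9.9912 m².
From F = γ·h_c·A, the centroid depth is h_c = 936/(10.91853 × 9.9912) = 8.58013 m.
The centroid lies 2.76/2 = 1.38 m below the top edge, so the top edge sits at h_top = 8.58013 − 1.38 = 7.20013 m below the surface.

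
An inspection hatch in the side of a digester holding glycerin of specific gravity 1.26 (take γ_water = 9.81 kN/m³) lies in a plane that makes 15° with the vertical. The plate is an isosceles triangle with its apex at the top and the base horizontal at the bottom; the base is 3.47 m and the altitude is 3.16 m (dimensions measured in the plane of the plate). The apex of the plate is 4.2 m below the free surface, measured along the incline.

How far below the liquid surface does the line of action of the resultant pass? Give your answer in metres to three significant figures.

γ = 1.26 × 9.81 = 12.3606 kN/m³.
The plate makes 15° with the vertical, i.e. θ = 90° − 15° = 75° to the horizontal. Measuring y along the incline from the free-surface line, vertical depth h = y·sinθ with sinθ = 0.965926.
With the apex up, the centroid sits 2h/3 = 2 × 3.16/3 = 2.10667 m below the apex, so y_c = 4.2 + 2.10667 = 6.30667 m and h_c = 6.30667 × 0.965926 = 6.09178 m.
A = ½ × 3.47 × 3.16 = 5.4826 m².
Resultant F = γ·h_c·A = 12.3606 × 6.09178 × 5.4826 = 412.829 kN.
I_c = b·h³/36 = 3.47 × 3.16³/36 = 3.0415 m⁴.
Centre of pressure: y_p = y_c + I_c/(y_c·A) = 6.30667 + 3.0415/(6.30667 × 5.4826) = 6.30667 + 0.0879632 = 6.39463 m along the plane.
Vertically, h_p = y_p·sinθ = 6.39463 × 0.965926 = 6.17674 m.

h_p = 6.18 m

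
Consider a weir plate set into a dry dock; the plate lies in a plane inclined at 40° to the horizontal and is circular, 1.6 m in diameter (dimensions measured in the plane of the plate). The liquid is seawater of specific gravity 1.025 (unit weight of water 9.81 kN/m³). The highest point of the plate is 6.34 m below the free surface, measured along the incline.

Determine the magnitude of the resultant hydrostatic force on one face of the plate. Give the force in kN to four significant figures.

γ = 1.025 × 9.81 = 10.05525 kN/m³.
Let θ = 40° be the plate's angle to the horizontal; measure y along the incline from where the plane meets the free surface. Vertical depth h = y·sinθ with sinθ = 0.642788.
The centroid is at the centre, 0.8 m below the top of the plate, so y_c = 6.34 + 0.8 = 7.14 m and h_c = 7.14 × 0.642788 = 4.58951 m.
A = π(0.8)² = 2.01062 m².
Resultant F = γ·h_c·A = 10.05525 × 4.58951 × 2.01062 = 92.7874 kN.

F ≈ 92.79 kN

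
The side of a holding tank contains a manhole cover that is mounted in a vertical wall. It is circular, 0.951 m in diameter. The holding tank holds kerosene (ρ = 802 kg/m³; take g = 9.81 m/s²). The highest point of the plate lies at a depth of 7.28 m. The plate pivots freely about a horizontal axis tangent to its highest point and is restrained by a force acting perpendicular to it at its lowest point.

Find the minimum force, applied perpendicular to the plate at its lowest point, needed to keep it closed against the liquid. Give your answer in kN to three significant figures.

γ = ρg = 802 × 9.81 / 1000 = 7.86762 kN/m³.
The centroid is at the centre, 0.4755 m below the top of the plate, so the centroid depth is h_c = 7.28 + 0.4755 = 7.7555 m.
A = π(0.4755)² = 0.710315 m².
Resultant F = γ·h_c·A = 7.86762 × 7.7555 × 0.710315 = 43.3415 kN.
I_c = πr⁴/4 = π × 0.4755⁴/4 = 0.0401506 m⁴.
Centre of pressure: y_p = y_c + I_c/(y_c·A) = 7.7555 + 0.0401506/(7.7555 × 0.710315) = 7.7555 + 0.00728838 = 7.76279 m along the plane.
The resultant acts 0.4755 + 0.00728838 = 0.482788 m (along the plate) below the hinge at the top edge, so the moment about the hinge is M = F × 0.482788 = 43.3415 × 0.482788 = 20.9248 kN·m.
A normal force at the bottom, 0.951 m from the hinge, must supply this moment: P = 20.9248/0.951 = 22.0029 kN.

P ≈ 22.0 kN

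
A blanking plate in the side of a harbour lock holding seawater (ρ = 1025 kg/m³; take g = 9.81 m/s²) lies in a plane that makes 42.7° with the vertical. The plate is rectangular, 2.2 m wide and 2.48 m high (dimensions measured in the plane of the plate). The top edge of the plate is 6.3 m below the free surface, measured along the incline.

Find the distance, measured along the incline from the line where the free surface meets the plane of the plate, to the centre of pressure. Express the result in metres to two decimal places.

y_p = 7.61 m

γ = ρg = 1025 × 9.81 / 1000 = 10.05525 kN/m³.
The plate makes 42.7° with the vertical, i.e. θ = 90° − 42.7° = 47.3° to the horizontal. Measuring y along the incline from the free-surface line, vertical depth h = y·sinθ with sinθ = 0.734915.
The centroid lies 2.48/2 = 1.24 m below the top edge, so y_c = 6.3 + 1.24 = 7.54 m and h_c = 7.54 × 0.734915 = 5.54126 m.
A = 2.2 × 2.48 = 5.456 m².
Resultant F = γ·h_c·A = 10.05525 × 5.54126 × 5.456 = 304.002 kN.
I_c = b·h³/12 = 2.2 × 2.48³/12 = 2.79638 m⁴.
Centre of pressure: y_p = y_c + I_c/(y_c·A) = 7.54 + 2.79638/(7.54 × 5.456) = 7.54 + 0.0679752 = 7.60798 m along the plane.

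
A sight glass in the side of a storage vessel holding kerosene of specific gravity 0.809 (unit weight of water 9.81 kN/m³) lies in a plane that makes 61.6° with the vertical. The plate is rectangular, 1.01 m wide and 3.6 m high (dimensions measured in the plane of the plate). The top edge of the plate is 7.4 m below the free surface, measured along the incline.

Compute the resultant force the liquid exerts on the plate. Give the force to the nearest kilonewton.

F ≈ 126 kN

γ = 0.809 × 9.81 = 7.93629 kN/m³.
The plate makes 61.6° with the vertical, i.e. θ = 90° − 61.6° = 28.4° to the horizontal. Measuring y along the incline from the free-surface line, vertical depth h = y·sinθ with sinθ = 0.475624.
The centroid lies 3.6/2 = 1.8 m below the top edge, so y_c = 7.4 + 1.8 = 9.2 m and h_c = 9.2 × 0.475624 = 4.37574 m.
A = 1.01 × 3.6 = 3.636 m².
Resultant F = γ·h_c·A = 7.93629 × 4.37574 × 3.636 = 126.268 kN.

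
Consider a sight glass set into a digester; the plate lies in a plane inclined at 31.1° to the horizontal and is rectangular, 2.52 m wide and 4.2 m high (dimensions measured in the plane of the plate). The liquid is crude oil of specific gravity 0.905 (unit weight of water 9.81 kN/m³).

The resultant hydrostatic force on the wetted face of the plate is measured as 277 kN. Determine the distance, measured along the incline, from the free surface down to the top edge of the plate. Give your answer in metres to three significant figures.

y_top ≈ 3.61 m

γ = 0.905 × 9.81 = 8.87805 kN/m³.
A = 2.52 × 4.2 = 10.584 m².
From F = γ·h_c·A, the centroid depth is h_c = 277/(8.87805 × 10.584) = 2.9479 m.
Let θ = 31.1° be the plate's angle to the horizontal; measure y along the incline from where the plane meets the free surface. Vertical depth h = y·sinθ with sinθ = 0.516533.
Along the incline, y_c = h_c/sinθ = 2.9479/0.516533 = 5.70709 m.
The centroid lies 4.2/2 = 2.1 m below the top edge, so the top edge sits at y_top = 5.70709 − 2.1 = 3.60709 m along the incline.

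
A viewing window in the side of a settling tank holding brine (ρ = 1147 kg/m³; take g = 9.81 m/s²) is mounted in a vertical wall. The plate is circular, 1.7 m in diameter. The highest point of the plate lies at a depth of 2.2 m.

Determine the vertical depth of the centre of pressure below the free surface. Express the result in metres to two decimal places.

h_p = 3.11 m

γ = ρg = 1147 × 9.81 / 1000 = 11.25207 kN/m³.
The centroid is at the centre, 0.85 m below the top of the plate, so the centroid depth is h_c = 2.2 + 0.85 = 3.05 m.
A = π(0.85)² = 2.2698 m².
Resultant F = γ·h_c·A = 11.25207 × 3.05 × 2.2698 = 77.8968 kN.
I_c = πr⁴/4 = π × 0.85⁴/4 = 0.409983 m⁴.
Centre of pressure: y_p = y_c + I_c/(y_c·A) = 3.05 + 0.409983/(3.05 × 2.2698) = 3.05 + 0.0592214 = 3.10922 m along the plane.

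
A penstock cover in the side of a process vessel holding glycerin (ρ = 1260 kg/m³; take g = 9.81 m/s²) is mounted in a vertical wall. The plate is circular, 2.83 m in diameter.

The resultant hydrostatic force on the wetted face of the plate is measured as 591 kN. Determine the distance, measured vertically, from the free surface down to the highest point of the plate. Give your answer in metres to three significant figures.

d_top ≈ 6.19 m

γ = ρg = 1260 × 9.81 / 1000 = 12.3606 kN/m³.
A = π(1.415)² = 6.29018 m².
From F = γ·h_c·A, the centroid depth is h_c = 591/(12.3606 × 6.29018) = 7.60125 m.
The centroid is at the centre, 1.415 m below the top of the plate, so the highest point sits at h_top = 7.60125 − 1.415 = 6.18625 m below the surface.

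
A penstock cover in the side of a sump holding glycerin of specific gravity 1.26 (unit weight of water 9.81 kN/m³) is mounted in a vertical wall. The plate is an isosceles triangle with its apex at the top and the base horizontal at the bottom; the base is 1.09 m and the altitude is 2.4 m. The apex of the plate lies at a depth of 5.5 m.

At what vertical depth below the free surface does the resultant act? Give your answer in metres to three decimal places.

γ = 1.26 × 9.81 = 12.3606 kN/m³.
With the apex up, the centroid sits 2h/3 = 2 × 2.4/3 = 1.6 m below the apex, so the centroid depth is h_c = 5.5 + 1.6 = 7.1 m.
A = ½ × 1.09 × 2.4 = 1.308 m².
Resultant F = γ·h_c·A = 12.3606 × 7.1 × 1.308 = 114.79 kN.
I_c = b·h³/36 = 1.09 × 2.4³/36 = 0.41856 m⁴.
Centre of pressure: y_p = y_c + I_c/(y_c·A) = 7.1 + 0.41856/(7.1 × 1.308) = 7.1 + 0.0450704 = 7.14507 m along the plane.

h_p = 7.145 m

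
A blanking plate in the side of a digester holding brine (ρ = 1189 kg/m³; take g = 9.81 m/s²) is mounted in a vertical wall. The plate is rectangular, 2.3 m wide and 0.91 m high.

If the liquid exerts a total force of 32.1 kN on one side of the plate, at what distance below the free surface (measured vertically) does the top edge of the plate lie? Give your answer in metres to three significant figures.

d_top ≈ 0.860 m

γ = ρg = 1189 × 9.81 / 1000 = 11.66409 kN/m³.
A = 2.3 × 0.91 = 2.093 m².
From F = γ·h_c·A, the centroid depth is h_c = 32.1/(11.66409 × 2.093) = 1.31488 m.
The centroid lies 0.91/2 = 0.455 m below the top edge, so the top edge sits at h_top = 1.31488 − 0.455 = 0.85988 m below the surface.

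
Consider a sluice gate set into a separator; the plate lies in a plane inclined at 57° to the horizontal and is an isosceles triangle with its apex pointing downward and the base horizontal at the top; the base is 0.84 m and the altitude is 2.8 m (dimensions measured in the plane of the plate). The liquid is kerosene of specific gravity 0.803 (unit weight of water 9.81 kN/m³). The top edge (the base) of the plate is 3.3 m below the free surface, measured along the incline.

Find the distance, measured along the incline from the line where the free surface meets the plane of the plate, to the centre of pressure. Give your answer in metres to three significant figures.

y_p = 4.34 m

γ = 0.803 × 9.81 = 7.87743 kN/m³.
Let θ = 57° be the plate's angle to the horizontal; measure y along the incline from where the plane meets the free surface. Vertical depth h = y·sinθ with sinθ = 0.838671.
With the apex down, the centroid sits h/3 = 2.8/3 = 0.933333 m below the base (the top edge), so y_c = 3.3 + 0.933333 = 4.23333 m and h_c = 4.23333 × 0.838671 = 3.55037 m.
A = ½ × 0.84 × 2.8 = 1.176 m².
Resultant F = γ·h_c·A = 7.87743 × 3.55037 × 1.176 = 32.8901 kN.
I_c = b·h³/36 = 0.84 × 2.8³/36 = 0.512213 m⁴.
Centre of pressure: y_p = y_c + I_c/(y_c·A) = 4.23333 + 0.512213/(4.23333 × 1.176) = 4.23333 + 0.102887 = 4.33622 m along the plane.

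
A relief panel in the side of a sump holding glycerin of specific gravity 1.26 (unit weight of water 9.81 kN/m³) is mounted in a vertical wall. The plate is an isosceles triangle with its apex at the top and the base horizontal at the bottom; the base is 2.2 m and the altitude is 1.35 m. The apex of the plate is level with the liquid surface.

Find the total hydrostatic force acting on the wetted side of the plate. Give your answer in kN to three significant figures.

F ≈ 16.5 kN

γ = 1.26 × 9.81 = 12.3606 kN/m³.
With the apex up, the centroid sits 2h/3 = 2 × 1.35/3 = 0.9 m below the apex, so the centroid depth is h_c = 0.9 m.
A = ½ × 2.2 × 1.35 = 1.485 m².
Resultant F = γ·h_c·A = 12.3606 × 0.9 × 1.485 = 16.5199 kN.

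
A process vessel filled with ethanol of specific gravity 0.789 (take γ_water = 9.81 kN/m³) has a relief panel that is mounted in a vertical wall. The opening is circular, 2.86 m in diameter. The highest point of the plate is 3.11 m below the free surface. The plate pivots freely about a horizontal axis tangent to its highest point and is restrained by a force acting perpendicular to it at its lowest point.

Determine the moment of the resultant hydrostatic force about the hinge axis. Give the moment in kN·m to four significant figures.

M ≈ 348.2 kN·m

γ = 0.789 × 9.81 = 7.74009 kN/m³.
The centroid is at the centre, 1.43 m below the top of the plate, so the centroid depth is h_c = 3.11 + 1.43 = 4.54 m.
A = π(1.43)² = 6.42424 m².
Resultant F = γ·h_c·A = 7.74009 × 4.54 × 6.42424 = 225.748 kN.
I_c = πr⁴/4 = π × 1.43⁴/4 = 3.28423 m⁴.
Centre of pressure: y_p = y_c + I_c/(y_c·A) = 4.54 + 3.28423/(4.54 × 6.42424) = 4.54 + 0.112605 = 4.65261 m along the plane.
The resultant acts 1.43 + 0.112605 = 1.54261 m (along the plate) below the hinge at the top edge, so the moment about the hinge is M = F × 1.54261 = 225.748 × 1.54261 = 348.241 kN·m.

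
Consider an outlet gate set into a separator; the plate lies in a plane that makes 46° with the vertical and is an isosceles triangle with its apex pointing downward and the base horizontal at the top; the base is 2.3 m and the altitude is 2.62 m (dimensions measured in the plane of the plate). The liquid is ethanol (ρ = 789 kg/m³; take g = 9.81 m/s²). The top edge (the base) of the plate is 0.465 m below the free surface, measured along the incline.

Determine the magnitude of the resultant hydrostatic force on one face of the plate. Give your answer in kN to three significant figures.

γ = ρg = 789 × 9.81 / 1000 = 7.74009 kN/m³.
The plate makes 46° with the vertical, i.e. θ = 90° − 46° = 44° to the horizontal. Measuring y along the incline from the free-surface line, vertical depth h = y·sinθ with sinθ = 0.694658.
With the apex down, the centroid sits h/3 = 2.62/3 = 0.873333 m below the base (the top edge), so y_c = 0.465 + 0.873333 = 1.33833 m and h_c = 1.33833 × 0.694658 = 0.929682 m.
A = ½ × 2.3 × 2.62 = 3.013 m².
Resultant F = γ·h_c·A = 7.74009 × 0.929682 × 3.013 = 21.681 kN.

F ≈ 21.7 kN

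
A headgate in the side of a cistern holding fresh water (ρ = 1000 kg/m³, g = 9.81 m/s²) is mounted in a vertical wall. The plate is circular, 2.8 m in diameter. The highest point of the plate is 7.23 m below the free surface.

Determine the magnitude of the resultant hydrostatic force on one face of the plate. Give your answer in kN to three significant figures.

γ = ρg = 1000 × 9.81 = 9810 N/m³ = 9.81 kN/m³.
The centroid is at the centre, 1.4 m below the top of the plate, so the centroid depth is h_c = 7.23 + 1.4 = 8.63 m.
A = π(1.4)² = 6.15752 m².
Resultant F = γ·h_c·A = 9.81 × 8.63 × 6.15752 = 521.297 kN.

F ≈ 521 kN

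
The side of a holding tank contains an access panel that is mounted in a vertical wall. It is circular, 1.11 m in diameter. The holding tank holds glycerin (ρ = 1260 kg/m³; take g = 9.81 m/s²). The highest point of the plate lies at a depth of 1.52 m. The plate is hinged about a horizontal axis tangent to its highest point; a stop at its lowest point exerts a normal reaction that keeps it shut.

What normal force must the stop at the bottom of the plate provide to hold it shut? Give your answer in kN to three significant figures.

γ = ρg = 1260 × 9.81 / 1000 = 12.3606 kN/m³.
The centroid is at the centre, 0.555 m below the top of the plate, so the centroid depth is h_c = 1.52 + 0.555 = 2.075 m.
A = π(0.555)² = 0.967689 m².
Resultant F = γ·h_c·A = 12.3606 × 2.075 × 0.967689 = 24.8195 kN.
I_c = πr⁴/4 = π × 0.555⁴/4 = 0.0745181 m⁴.
Centre of pressure: y_p = y_c + I_c/(y_c·A) = 2.075 + 0.0745181/(2.075 × 0.967689) = 2.075 + 0.0371114 = 2.11211 m along the plane.
The resultant acts 0.555 + 0.0371114 = 0.592111 m (along the plate) below the hinge at the top edge, so the moment about the hinge is M = F × 0.592111 = 24.8195 × 0.592111 = 14.6959 kN·m.
A normal force at the bottom, 1.11 m from the hinge, must supply this moment: P = 14.6959/1.11 = 13.2395 kN.

P ≈ 13.2 kN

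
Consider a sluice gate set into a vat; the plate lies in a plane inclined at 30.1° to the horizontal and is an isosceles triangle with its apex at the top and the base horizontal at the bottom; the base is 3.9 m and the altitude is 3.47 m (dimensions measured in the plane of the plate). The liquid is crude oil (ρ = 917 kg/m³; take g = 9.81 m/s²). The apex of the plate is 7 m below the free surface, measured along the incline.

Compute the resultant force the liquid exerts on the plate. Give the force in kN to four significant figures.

γ = ρg = 917 × 9.81 / 1000 = 8.99577 kN/m³.
Let θ = 30.1° be the plate's angle to the horizontal; measure y along the incline from where the plane meets the free surface. Vertical depth h = y·sinθ with sinθ = 0.501511.
With the apex up, the centroid sits 2h/3 = 2 × 3.47/3 = 2.31333 m below the apex, so y_c = 7 + 2.31333 = 9.31333 m and h_c = 9.31333 × 0.501511 = 4.67074 m.
A = ½ × 3.9 × 3.47 = 6.7665 m².
Resultant F = γ·h_c·A = 8.99577 × 4.67074 × 6.7665 = 284.307 kN.

F ≈ 284.3 kN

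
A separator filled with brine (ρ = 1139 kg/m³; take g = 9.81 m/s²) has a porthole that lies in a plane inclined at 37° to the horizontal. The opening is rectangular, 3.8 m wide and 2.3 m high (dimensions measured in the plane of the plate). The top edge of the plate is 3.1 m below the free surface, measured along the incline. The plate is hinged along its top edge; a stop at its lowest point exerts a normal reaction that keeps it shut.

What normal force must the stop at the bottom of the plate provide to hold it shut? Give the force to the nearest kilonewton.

γ = ρg = 1139 × 9.81 / 1000 = 11.17359 kN/m³.
Let θ = 37° be the plate's angle to the horizontal; measure y along the incline from where the plane meets the free surface. Vertical depth h = y·sinθ with sinθ = 0.601815.
The centroid lies 2.3/2 = 1.15 m below the top edge, so y_c = 3.1 + 1.15 = 4.25 m and h_c = 4.25 × 0.601815 = 2.55771 m.
A = 3.8 × 2.3 = 8.74 m².
Resultant F = γ·h_c·A = 11.17359 × 2.55771 × 8.74 = 249.779 kN.
I_c = b·h³/12 = 3.8 × 2.3³/12 = 3.85288 m⁴.
Centre of pressure: y_p = y_c + I_c/(y_c·A) = 4.25 + 3.85288/(4.25 × 8.74) = 4.25 + 0.103725 = 4.35372 m along the plane.
The resultant acts 1.15 + 0.103725 = 1.25372 m (along the plate) below the hinge at the top edge, so the moment about the hinge is M = F × 1.25372 = 249.779 × 1.25372 = 313.153 kN·m.
A normal force at the bottom, 2.3 m from the hinge, must supply this moment: P = 313.153/2.3 = 136.153 kN.

P ≈ 136 kN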